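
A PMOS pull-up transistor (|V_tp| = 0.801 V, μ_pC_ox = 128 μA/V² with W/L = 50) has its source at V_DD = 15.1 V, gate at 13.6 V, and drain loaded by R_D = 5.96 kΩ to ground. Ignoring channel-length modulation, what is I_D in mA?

I_D = 1.56 mA

V_SG = V_DD − V_G = 15.1 − 13.6 = 1.5 V, so V_ov = 1.5 − 0.801 = 0.699 V.
k_p = μ_pC_ox · (W/L) = 6.4 mA/V².
Assume saturation: I_D = ½ k_p V_ov² = 0.5 × 6.4 × 0.699² = 1.56 mA, giving V_SD = V_DD − I_D R_D = 15.1 − 1.56 × 5.96 = 5.78 V.
V_SD = 5.78 V ≥ V_ov = 0.699 V, confirming saturation.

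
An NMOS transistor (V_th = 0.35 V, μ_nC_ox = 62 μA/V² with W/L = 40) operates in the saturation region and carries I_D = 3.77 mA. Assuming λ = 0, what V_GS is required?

V_GS = 2.09 V

k_n = μ_nC_ox · (W/L) = 2.48 mA/V².
In saturation I_D = ½ k_n (V_GS − V_th)², so V_GS − V_th = √(2 I_D / k_n) = √(2 × 3.77 / 2.48) = 1.74 V.
V_GS = 0.35 + 1.74 = 2.09 V.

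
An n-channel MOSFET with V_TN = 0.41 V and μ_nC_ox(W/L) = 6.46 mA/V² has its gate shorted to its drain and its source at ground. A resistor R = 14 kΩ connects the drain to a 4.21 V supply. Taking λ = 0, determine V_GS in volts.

V_GS = 0.689 V

With gate tied to drain, V_GS = V_DS ≥ V_GS − V_TN, so the device is in saturation.
KCL at the drain: ½ k_n (V_GS − V_TN)² = (V_DD − V_GS)/R.
Let x = V_GS − 0.41. Then 45.2 x² + x − 3.8 = 0, giving x = 0.279 V (positive root), so V_GS = 0.689 V.
I_D = (V_DD − V_GS)/R = (4.21 − 0.689) / 14 = 0.251 mA.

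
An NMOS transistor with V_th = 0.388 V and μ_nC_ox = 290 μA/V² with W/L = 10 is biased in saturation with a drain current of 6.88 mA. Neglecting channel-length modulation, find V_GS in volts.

k_n = μ_nC_ox · (W/L) = 2.9 mA/V².
In saturation I_D = ½ k_n (V_GS − V_th)², so V_GS − V_th = √(2 I_D / k_n) = √(2 × 6.88 / 2.9) = 2.18 V.
V_GS = 0.388 + 2.18 = 2.57 V.

V_GS = 2.57 V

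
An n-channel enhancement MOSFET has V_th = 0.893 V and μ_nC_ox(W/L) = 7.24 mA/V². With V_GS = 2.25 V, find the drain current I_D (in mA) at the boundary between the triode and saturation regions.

At the boundary V_DS = V_ov = V_GS − V_th = 2.25 − 0.893 = 1.36 V.
I_D = ½ k_n V_ov² = 0.5 × 7.24 × 1.36² = 6.67 mA.

I_D = 6.67 mA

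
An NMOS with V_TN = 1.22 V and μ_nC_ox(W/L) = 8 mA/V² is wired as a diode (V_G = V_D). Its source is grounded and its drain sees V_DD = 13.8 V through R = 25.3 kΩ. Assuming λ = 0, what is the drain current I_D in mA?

I_D = 0.483 mA

With gate tied to drain, V_GS = V_DS ≥ V_GS − V_TN, so the device is in saturation.
KCL at the drain: ½ k_n (V_GS − V_TN)² = (V_DD − V_GS)/R.
Let x = V_GS − 1.22. Then 101 x² + x − 12.58 = 0, giving x = 0.348 V (positive root), so V_GS = 1.57 V.
I_D = (V_DD − V_GS)/R = (13.8 − 1.57) / 25.3 = 0.483 mA.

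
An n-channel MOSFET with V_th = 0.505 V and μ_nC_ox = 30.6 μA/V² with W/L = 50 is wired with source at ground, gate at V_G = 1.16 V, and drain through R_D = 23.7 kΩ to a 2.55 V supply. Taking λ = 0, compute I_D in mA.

I_D = 0.103 mA

V_GS = V_G = 1.16 V, so V_ov = 1.16 − 0.505 = 0.655 V.
k_n = μ_nC_ox · (W/L) = 1.53 mA/V².
Assume saturation: I_D = ½ k_n V_ov² = 0.5 × 1.53 × 0.655² = 0.328 mA, giving V_DS = V_DD − I_D R_D = 2.55 − 0.328 × 23.7 = -5.23 V.
But -5.23 V < V_ov = 0.655 V, so the device is actually in triode.
In triode I_D = k_n[V_ov V_DS − ½ V_DS²] and I_D = (V_DD − V_DS)/R_D. Equating: 18.1 V_DS² − 24.75 V_DS + 2.55 = 0, giving V_DS = 0.112 V (the root below V_ov).
I_D = (2.55 − 0.112) / 23.7 = 0.103 mA.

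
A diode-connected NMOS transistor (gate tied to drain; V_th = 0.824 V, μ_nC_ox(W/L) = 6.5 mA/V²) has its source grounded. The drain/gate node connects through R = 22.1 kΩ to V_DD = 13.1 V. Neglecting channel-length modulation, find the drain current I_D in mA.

With gate tied to drain, V_GS = V_DS ≥ V_GS − V_th, so the device is in saturation.
KCL at the drain: ½ k_n (V_GS − V_th)² = (V_DD − V_GS)/R.
Let x = V_GS − 0.824. Then 71.8 x² + x − 12.28 = 0, giving x = 0.407 V (positive root), so V_GS = 1.23 V.
I_D = (V_DD − V_GS)/R = (13.1 − 1.23) / 22.1 = 0.537 mA.

I_D = 0.537 mA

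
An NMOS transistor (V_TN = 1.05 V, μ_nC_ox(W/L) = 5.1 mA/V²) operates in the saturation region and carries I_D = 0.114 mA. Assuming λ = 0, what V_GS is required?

V_GS = 1.26 V

In saturation I_D = ½ k_n (V_GS − V_TN)², so V_GS − V_TN = √(2 I_D / k_n) = √(2 × 0.114 / 5.1) = 0.211 V.
V_GS = 1.05 + 0.211 = 1.26 V.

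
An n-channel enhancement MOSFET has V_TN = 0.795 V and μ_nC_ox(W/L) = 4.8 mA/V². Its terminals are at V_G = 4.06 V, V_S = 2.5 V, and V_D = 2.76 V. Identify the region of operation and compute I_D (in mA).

V_GS = V_G − V_S = 4.06 − 2.5 = 1.56 V; V_DS = V_D − V_S = 2.76 − 2.5 = 0.26 V.
V_ov = V_GS − V_TN = 1.56 − 0.795 = 0.765 V.
Since V_DS = 0.26 V < V_ov = 0.765 V, the device is in the triode region.
I_D = k_n [V_ov · V_DS − ½ V_DS²] = 4.8 × [0.765 × 0.26 − 0.5 × 0.26²] = 0.792 mA.

Triode; I_D = 0.792 mA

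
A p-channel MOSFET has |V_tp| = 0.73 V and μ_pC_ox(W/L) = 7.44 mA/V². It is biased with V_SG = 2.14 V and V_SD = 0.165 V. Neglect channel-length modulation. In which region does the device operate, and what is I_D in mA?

V_ov = V_SG − |V_tp| = 2.14 − 0.73 = 1.41 V.
Since V_SD = 0.165 V < V_ov = 1.41 V, the device is in the triode region.
I_D = k_p [V_ov · V_SD − ½ V_SD²] = 7.44 × [1.41 × 0.165 − 0.5 × 0.165²] = 1.63 mA.

Triode; I_D = 1.63 mA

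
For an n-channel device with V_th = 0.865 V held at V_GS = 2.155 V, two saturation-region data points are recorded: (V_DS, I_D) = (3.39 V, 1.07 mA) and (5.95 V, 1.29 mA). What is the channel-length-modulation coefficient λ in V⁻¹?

With V_GS fixed, I_D ∝ (1 + λ V_DS) in saturation, so I_D2/I_D1 = (1 + λ V_DS2)/(1 + λ V_DS1).
1.29/1.07 = 1.206 = (1 + 5.95 λ)/(1 + 3.39 λ).
Solving: λ (I_D1 V_DS2 − I_D2 V_DS1) = I_D2 − I_D1, so λ = (1.29 − 1.07) / (1.07 × 5.95 − 1.29 × 3.39) = 0.22 / 1.99 = 0.11 V⁻¹.

λ = 0.110 V⁻¹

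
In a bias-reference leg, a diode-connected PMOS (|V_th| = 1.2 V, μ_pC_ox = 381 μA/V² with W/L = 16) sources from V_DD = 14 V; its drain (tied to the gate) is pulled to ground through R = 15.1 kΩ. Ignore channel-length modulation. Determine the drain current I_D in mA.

I_D = 0.813 mA

With gate tied to drain, V_SG = V_SD ≥ V_SG − |V_th|, so the device is in saturation.
k_p = μ_pC_ox · (W/L) = 6.096 mA/V².
KCL at the drain: ½ k_p (V_SG − |V_th|)² = (V_DD − V_SG)/R.
Let x = V_SG − 1.2. Then 46 x² + x − 12.8 = 0, giving x = 0.517 V (positive root), so V_SG = 1.72 V.
I_D = (V_DD − V_SG)/R = (14 − 1.72) / 15.1 = 0.813 mA.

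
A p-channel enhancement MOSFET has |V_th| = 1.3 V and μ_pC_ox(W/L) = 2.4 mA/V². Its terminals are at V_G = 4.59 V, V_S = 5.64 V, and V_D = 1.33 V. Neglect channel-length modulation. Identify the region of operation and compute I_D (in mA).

Cutoff; I_D = 0 mA

V_SG = V_S − V_G = 5.64 − 4.59 = 1.05 V; V_SD = V_S − V_D = 5.64 − 1.33 = 4.31 V.
V_SG = 1.05 V < |V_th| = 1.3 V, so the transistor is in cutoff.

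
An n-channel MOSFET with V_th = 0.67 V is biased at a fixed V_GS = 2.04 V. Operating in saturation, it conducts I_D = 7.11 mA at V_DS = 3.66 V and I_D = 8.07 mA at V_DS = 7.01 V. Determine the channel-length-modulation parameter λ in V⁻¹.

With V_GS fixed, I_D ∝ (1 + λ V_DS) in saturation, so I_D2/I_D1 = (1 + λ V_DS2)/(1 + λ V_DS1).
8.07/7.11 = 1.135 = (1 + 7.01 λ)/(1 + 3.66 λ).
Solving: λ (I_D1 V_DS2 − I_D2 V_DS1) = I_D2 − I_D1, so λ = (8.07 − 7.11) / (7.11 × 7.01 − 8.07 × 3.66) = 0.96 / 20.3 = 0.0473 V⁻¹.

λ = 0.0473 V⁻¹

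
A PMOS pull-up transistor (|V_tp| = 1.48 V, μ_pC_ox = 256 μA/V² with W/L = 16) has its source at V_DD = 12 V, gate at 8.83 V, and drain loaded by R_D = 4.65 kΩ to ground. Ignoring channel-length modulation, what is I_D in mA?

I_D = 2.49 mA

V_SG = V_DD − V_G = 12 − 8.83 = 3.17 V, so V_ov = 3.17 − 1.48 = 1.69 V.
k_p = μ_pC_ox · (W/L) = 4.096 mA/V².
Assume saturation: I_D = ½ k_p V_ov² = 0.5 × 4.096 × 1.69² = 5.85 mA, giving V_SD = V_DD − I_D R_D = 12 − 5.85 × 4.65 = -15.2 V.
But -15.2 V < V_ov = 1.69 V, so the device is actually in triode.
In triode I_D = k_p[V_ov V_SD − ½ V_SD²] and I_D = (V_DD − V_SD)/R_D. Equating: 9.52 V_SD² − 33.19 V_SD + 12 = 0, giving V_SD = 0.41 V (the root below V_ov).
I_D = (12 − 0.41) / 4.65 = 2.49 mA.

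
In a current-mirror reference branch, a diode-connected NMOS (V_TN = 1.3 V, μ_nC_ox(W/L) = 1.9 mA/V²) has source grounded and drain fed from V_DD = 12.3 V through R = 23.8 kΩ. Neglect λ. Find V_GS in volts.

With gate tied to drain, V_GS = V_DS ≥ V_GS − V_TN, so the device is in saturation.
KCL at the drain: ½ k_n (V_GS − V_TN)² = (V_DD − V_GS)/R.
Let x = V_GS − 1.3. Then 22.6 x² + x − 11 = 0, giving x = 0.676 V (positive root), so V_GS = 1.98 V.
I_D = (V_DD − V_GS)/R = (12.3 − 1.98) / 23.8 = 0.434 mA.

V_GS = 1.98 V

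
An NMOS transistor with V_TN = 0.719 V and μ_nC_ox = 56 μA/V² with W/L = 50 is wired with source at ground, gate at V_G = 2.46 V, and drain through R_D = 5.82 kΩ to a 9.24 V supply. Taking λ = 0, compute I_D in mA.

I_D = 1.53 mA

V_GS = V_G = 2.46 V, so V_ov = 2.46 − 0.719 = 1.74 V.
k_n = μ_nC_ox · (W/L) = 2.8 mA/V².
Assume saturation: I_D = ½ k_n V_ov² = 0.5 × 2.8 × 1.74² = 4.24 mA, giving V_DS = V_DD − I_D R_D = 9.24 − 4.24 × 5.82 = -15.5 V.
But -15.5 V < V_ov = 1.74 V, so the device is actually in triode.
In triode I_D = k_n[V_ov V_DS − ½ V_DS²] and I_D = (V_DD − V_DS)/R_D. Equating: 8.15 V_DS² − 29.37 V_DS + 9.24 = 0, giving V_DS = 0.348 V (the root below V_ov).
I_D = (9.24 − 0.348) / 5.82 = 1.53 mA.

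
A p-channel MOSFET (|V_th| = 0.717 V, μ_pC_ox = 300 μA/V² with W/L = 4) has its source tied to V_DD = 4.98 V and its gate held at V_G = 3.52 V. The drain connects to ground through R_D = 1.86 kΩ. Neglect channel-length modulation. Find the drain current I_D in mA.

V_SG = V_DD − V_G = 4.98 − 3.52 = 1.46 V, so V_ov = 1.46 − 0.717 = 0.743 V.
k_p = μ_pC_ox · (W/L) = 1.2 mA/V².
Assume saturation: I_D = ½ k_p V_ov² = 0.5 × 1.2 × 0.743² = 0.331 mA, giving V_SD = V_DD − I_D R_D = 4.98 − 0.331 × 1.86 = 4.36 V.
V_SD = 4.36 V ≥ V_ov = 0.743 V, confirming saturation.

I_D = 0.331 mA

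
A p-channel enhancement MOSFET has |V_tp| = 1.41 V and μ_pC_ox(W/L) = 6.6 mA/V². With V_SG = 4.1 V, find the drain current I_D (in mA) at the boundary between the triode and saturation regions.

At the boundary V_SD = V_ov = V_SG − |V_tp| = 4.1 − 1.41 = 2.69 V.
I_D = ½ k_p V_ov² = 0.5 × 6.6 × 2.69² = 23.9 mA.

I_D = 23.9 mA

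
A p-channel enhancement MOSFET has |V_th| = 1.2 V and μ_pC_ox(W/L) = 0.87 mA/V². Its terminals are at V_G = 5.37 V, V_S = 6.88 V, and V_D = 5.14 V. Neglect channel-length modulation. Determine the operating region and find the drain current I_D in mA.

Saturation; I_D = 0.0418 mA

V_SG = V_S − V_G = 6.88 − 5.37 = 1.51 V; V_SD = V_S − V_D = 6.88 − 5.14 = 1.74 V.
V_ov = V_SG − |V_th| = 1.51 − 1.2 = 0.31 V.
Since V_SD = 1.74 V ≥ V_ov = 0.31 V, the device is in saturation.
I_D = ½ k_p V_ov² = 0.5 × 0.87 × 0.31² = 0.0418 mA.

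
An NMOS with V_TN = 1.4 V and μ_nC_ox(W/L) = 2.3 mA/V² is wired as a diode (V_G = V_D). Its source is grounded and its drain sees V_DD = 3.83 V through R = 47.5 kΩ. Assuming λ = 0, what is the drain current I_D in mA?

I_D = 0.0469 mA

With gate tied to drain, V_GS = V_DS ≥ V_GS − V_TN, so the device is in saturation.
KCL at the drain: ½ k_n (V_GS − V_TN)² = (V_DD − V_GS)/R.
Let x = V_GS − 1.4. Then 54.6 x² + x − 2.43 = 0, giving x = 0.202 V (positive root), so V_GS = 1.6 V.
I_D = (V_DD − V_GS)/R = (3.83 − 1.6) / 47.5 = 0.0469 mA.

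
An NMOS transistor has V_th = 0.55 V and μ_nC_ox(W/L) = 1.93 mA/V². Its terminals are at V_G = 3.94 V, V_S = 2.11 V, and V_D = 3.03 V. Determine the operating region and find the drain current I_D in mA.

V_GS = V_G − V_S = 3.94 − 2.11 = 1.83 V; V_DS = V_D − V_S = 3.03 − 2.11 = 0.92 V.
V_ov = V_GS − V_th = 1.83 − 0.55 = 1.28 V.
Since V_DS = 0.92 V < V_ov = 1.28 V, the device is in the triode region.
I_D = k_n [V_ov · V_DS − ½ V_DS²] = 1.93 × [1.28 × 0.92 − 0.5 × 0.92²] = 1.46 mA.

Triode; I_D = 1.46 mA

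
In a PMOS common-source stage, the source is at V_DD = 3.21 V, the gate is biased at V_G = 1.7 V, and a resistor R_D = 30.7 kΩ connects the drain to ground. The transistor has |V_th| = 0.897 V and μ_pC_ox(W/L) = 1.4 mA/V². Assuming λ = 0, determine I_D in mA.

V_SG = V_DD − V_G = 3.21 − 1.7 = 1.51 V, so V_ov = 1.51 − 0.897 = 0.613 V.
Assume saturation: I_D = ½ k_p V_ov² = 0.5 × 1.4 × 0.613² = 0.263 mA, giving V_SD = V_DD − I_D R_D = 3.21 − 0.263 × 30.7 = -4.87 V.
But -4.87 V < V_ov = 0.613 V, so the device is actually in triode.
In triode I_D = k_p[V_ov V_SD − ½ V_SD²] and I_D = (V_DD − V_SD)/R_D. Equating: 21.5 V_SD² − 27.35 V_SD + 3.21 = 0, giving V_SD = 0.131 V (the root below V_ov).
I_D = (3.21 − 0.131) / 30.7 = 0.1 mA.

I_D = 0.100 mA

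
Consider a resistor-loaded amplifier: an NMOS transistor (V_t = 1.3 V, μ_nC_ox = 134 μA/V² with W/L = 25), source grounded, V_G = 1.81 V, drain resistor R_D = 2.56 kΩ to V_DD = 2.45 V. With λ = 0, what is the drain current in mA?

I_D = 0.436 mA

V_GS = V_G = 1.81 V, so V_ov = 1.81 − 1.3 = 0.51 V.
k_n = μ_nC_ox · (W/L) = 3.35 mA/V².
Assume saturation: I_D = ½ k_n V_ov² = 0.5 × 3.35 × 0.51² = 0.436 mA, giving V_DS = V_DD − I_D R_D = 2.45 − 0.436 × 2.56 = 1.33 V.
V_DS = 1.33 V ≥ V_ov = 0.51 V, confirming saturation.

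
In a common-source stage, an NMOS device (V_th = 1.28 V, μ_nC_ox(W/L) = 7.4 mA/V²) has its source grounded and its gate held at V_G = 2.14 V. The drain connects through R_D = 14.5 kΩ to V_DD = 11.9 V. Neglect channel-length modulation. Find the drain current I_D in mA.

I_D = 0.811 mA

V_GS = V_G = 2.14 V, so V_ov = 2.14 − 1.28 = 0.86 V.
Assume saturation: I_D = ½ k_n V_ov² = 0.5 × 7.4 × 0.86² = 2.74 mA, giving V_DS = V_DD − I_D R_D = 11.9 − 2.74 × 14.5 = -27.8 V.
But -27.8 V < V_ov = 0.86 V, so the device is actually in triode.
In triode I_D = k_n[V_ov V_DS − ½ V_DS²] and I_D = (V_DD − V_DS)/R_D. Equating: 53.7 V_DS² − 93.28 V_DS + 11.9 = 0, giving V_DS = 0.139 V (the root below V_ov).
I_D = (11.9 − 0.139) / 14.5 = 0.811 mA.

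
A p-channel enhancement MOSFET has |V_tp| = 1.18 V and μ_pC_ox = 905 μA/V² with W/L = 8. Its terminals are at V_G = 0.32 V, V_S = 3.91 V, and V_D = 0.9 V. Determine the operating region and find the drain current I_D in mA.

V_SG = V_S − V_G = 3.91 − 0.32 = 3.59 V; V_SD = V_S − V_D = 3.91 − 0.9 = 3.01 V.
k_p = μ_pC_ox · (W/L) = 7.24 mA/V².
V_ov = V_SG − |V_tp| = 3.59 − 1.18 = 2.41 V.
Since V_SD = 3.01 V ≥ V_ov = 2.41 V, the device is in saturation.
I_D = ½ k_p V_ov² = 0.5 × 7.24 × 2.41² = 21 mA.

Saturation; I_D = 21.0 mA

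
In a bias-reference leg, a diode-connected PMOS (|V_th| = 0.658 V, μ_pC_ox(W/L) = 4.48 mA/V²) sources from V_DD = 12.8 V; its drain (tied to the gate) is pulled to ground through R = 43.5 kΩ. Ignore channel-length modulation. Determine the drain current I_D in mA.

With gate tied to drain, V_SG = V_SD ≥ V_SG − |V_th|, so the device is in saturation.
KCL at the drain: ½ k_p (V_SG − |V_th|)² = (V_DD − V_SG)/R.
Let x = V_SG − 0.658. Then 97.4 x² + x − 12.14 = 0, giving x = 0.348 V (positive root), so V_SG = 1.01 V.
I_D = (V_DD − V_SG)/R = (12.8 − 1.01) / 43.5 = 0.271 mA.

I_D = 0.271 mA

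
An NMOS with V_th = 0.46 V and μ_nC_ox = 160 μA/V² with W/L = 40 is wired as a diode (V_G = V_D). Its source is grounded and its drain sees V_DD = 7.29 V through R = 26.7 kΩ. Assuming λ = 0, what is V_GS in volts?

V_GS = 0.737 V

With gate tied to drain, V_GS = V_DS ≥ V_GS − V_th, so the device is in saturation.
k_n = μ_nC_ox · (W/L) = 6.4 mA/V².
KCL at the drain: ½ k_n (V_GS − V_th)² = (V_DD − V_GS)/R.
Let x = V_GS − 0.46. Then 85.4 x² + x − 6.83 = 0, giving x = 0.277 V (positive root), so V_GS = 0.737 V.
I_D = (V_DD − V_GS)/R = (7.29 − 0.737) / 26.7 = 0.245 mA.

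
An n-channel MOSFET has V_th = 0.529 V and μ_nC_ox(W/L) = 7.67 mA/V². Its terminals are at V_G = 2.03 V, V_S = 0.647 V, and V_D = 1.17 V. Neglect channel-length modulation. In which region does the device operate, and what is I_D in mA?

V_GS = V_G − V_S = 2.03 − 0.647 = 1.38 V; V_DS = V_D − V_S = 1.17 − 0.647 = 0.523 V.
V_ov = V_GS − V_th = 1.38 − 0.529 = 0.854 V.
Since V_DS = 0.523 V < V_ov = 0.854 V, the device is in the triode region.
I_D = k_n [V_ov · V_DS − ½ V_DS²] = 7.67 × [0.854 × 0.523 − 0.5 × 0.523²] = 2.38 mA.

Triode; I_D = 2.38 mA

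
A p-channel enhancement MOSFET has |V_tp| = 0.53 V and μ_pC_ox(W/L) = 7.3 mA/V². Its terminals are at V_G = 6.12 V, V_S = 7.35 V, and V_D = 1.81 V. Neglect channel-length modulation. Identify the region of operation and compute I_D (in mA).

Saturation; I_D = 1.79 mA

V_SG = V_S − V_G = 7.35 − 6.12 = 1.23 V; V_SD = V_S − V_D = 7.35 − 1.81 = 5.54 V.
V_ov = V_SG − |V_tp| = 1.23 − 0.53 = 0.7 V.
Since V_SD = 5.54 V ≥ V_ov = 0.7 V, the device is in saturation.
I_D = ½ k_p V_ov² = 0.5 × 7.3 × 0.7² = 1.79 mA.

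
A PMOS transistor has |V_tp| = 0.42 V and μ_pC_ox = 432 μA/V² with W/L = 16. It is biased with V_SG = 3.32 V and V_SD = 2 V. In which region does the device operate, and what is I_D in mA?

k_p = μ_pC_ox · (W/L) = 6.912 mA/V².
V_ov = V_SG − |V_tp| = 3.32 − 0.42 = 2.9 V.
Since V_SD = 2 V < V_ov = 2.9 V, the device is in the triode region.
I_D = k_p [V_ov · V_SD − ½ V_SD²] = 6.912 × [2.9 × 2 − 0.5 × 2²] = 26.3 mA.

Triode; I_D = 26.3 mA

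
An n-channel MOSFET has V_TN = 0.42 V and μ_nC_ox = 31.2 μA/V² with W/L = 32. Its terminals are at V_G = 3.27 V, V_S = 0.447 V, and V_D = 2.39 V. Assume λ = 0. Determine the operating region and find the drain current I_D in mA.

V_GS = V_G − V_S = 3.27 − 0.447 = 2.82 V; V_DS = V_D − V_S = 2.39 − 0.447 = 1.94 V.
k_n = μ_nC_ox · (W/L) = 0.9984 mA/V².
V_ov = V_GS − V_TN = 2.82 − 0.42 = 2.4 V.
Since V_DS = 1.94 V < V_ov = 2.4 V, the device is in the triode region.
I_D = k_n [V_ov · V_DS − ½ V_DS²] = 0.9984 × [2.4 × 1.94 − 0.5 × 1.94²] = 2.78 mA.

Triode; I_D = 2.78 mA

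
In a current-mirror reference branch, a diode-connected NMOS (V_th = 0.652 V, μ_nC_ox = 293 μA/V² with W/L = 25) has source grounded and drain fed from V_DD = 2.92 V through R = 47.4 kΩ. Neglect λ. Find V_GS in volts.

V_GS = 0.763 V

With gate tied to drain, V_GS = V_DS ≥ V_GS − V_th, so the device is in saturation.
k_n = μ_nC_ox · (W/L) = 7.325 mA/V².
KCL at the drain: ½ k_n (V_GS − V_th)² = (V_DD − V_GS)/R.
Let x = V_GS − 0.652. Then 174 x² + x − 2.268 = 0, giving x = 0.111 V (positive root), so V_GS = 0.763 V.
I_D = (V_DD − V_GS)/R = (2.92 − 0.763) / 47.4 = 0.0455 mA.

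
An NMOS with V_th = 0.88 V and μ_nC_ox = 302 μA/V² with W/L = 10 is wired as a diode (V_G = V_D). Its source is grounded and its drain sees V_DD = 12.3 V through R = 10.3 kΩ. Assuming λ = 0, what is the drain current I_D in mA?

With gate tied to drain, V_GS = V_DS ≥ V_GS − V_th, so the device is in saturation.
k_n = μ_nC_ox · (W/L) = 3.02 mA/V².
KCL at the drain: ½ k_n (V_GS − V_th)² = (V_DD − V_GS)/R.
Let x = V_GS − 0.88. Then 15.6 x² + x − 11.42 = 0, giving x = 0.825 V (positive root), so V_GS = 1.71 V.
I_D = (V_DD − V_GS)/R = (12.3 − 1.71) / 10.3 = 1.03 mA.

I_D = 1.03 mA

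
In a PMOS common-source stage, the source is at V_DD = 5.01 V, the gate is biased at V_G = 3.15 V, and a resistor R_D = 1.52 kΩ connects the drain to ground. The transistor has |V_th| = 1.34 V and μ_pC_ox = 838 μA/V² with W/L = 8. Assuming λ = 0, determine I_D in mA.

V_SG = V_DD − V_G = 5.01 − 3.15 = 1.86 V, so V_ov = 1.86 − 1.34 = 0.52 V.
k_p = μ_pC_ox · (W/L) = 6.704 mA/V².
Assume saturation: I_D = ½ k_p V_ov² = 0.5 × 6.704 × 0.52² = 0.906 mA, giving V_SD = V_DD − I_D R_D = 5.01 − 0.906 × 1.52 = 3.63 V.
V_SD = 3.63 V ≥ V_ov = 0.52 V, confirming saturation.

I_D = 0.906 mA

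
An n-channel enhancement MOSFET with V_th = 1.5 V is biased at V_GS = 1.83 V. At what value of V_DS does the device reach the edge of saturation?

The boundary between triode and saturation is V_DS = V_GS − V_th = V_ov.
V_ov = 1.83 − 1.5 = 0.33 V.

V_DS,sat = 0.330 V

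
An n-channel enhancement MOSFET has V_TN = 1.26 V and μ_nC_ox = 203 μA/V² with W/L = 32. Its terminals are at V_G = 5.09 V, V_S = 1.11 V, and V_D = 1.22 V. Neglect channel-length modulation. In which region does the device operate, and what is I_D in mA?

Triode; I_D = 1.90 mA

V_GS = V_G − V_S = 5.09 − 1.11 = 3.98 V; V_DS = V_D − V_S = 1.22 − 1.11 = 0.11 V.
k_n = μ_nC_ox · (W/L) = 6.496 mA/V².
V_ov = V_GS − V_TN = 3.98 − 1.26 = 2.72 V.
Since V_DS = 0.11 V < V_ov = 2.72 V, the device is in the triode region.
I_D = k_n [V_ov · V_DS − ½ V_DS²] = 6.496 × [2.72 × 0.11 − 0.5 × 0.11²] = 1.9 mA.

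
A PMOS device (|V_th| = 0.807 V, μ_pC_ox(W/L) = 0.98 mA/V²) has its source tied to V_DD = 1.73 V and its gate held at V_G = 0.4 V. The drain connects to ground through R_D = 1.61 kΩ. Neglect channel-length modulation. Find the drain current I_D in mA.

I_D = 0.134 mA

V_SG = V_DD − V_G = 1.73 − 0.4 = 1.33 V, so V_ov = 1.33 − 0.807 = 0.523 V.
Assume saturation: I_D = ½ k_p V_ov² = 0.5 × 0.98 × 0.523² = 0.134 mA, giving V_SD = V_DD − I_D R_D = 1.73 − 0.134 × 1.61 = 1.51 V.
V_SD = 1.51 V ≥ V_ov = 0.523 V, confirming saturation.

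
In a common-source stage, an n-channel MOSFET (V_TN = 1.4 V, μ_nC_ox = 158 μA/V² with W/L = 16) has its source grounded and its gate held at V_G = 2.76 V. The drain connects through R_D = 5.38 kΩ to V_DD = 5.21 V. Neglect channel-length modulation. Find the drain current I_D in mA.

I_D = 0.913 mA

V_GS = V_G = 2.76 V, so V_ov = 2.76 − 1.4 = 1.36 V.
k_n = μ_nC_ox · (W/L) = 2.528 mA/V².
Assume saturation: I_D = ½ k_n V_ov² = 0.5 × 2.528 × 1.36² = 2.34 mA, giving V_DS = V_DD − I_D R_D = 5.21 − 2.34 × 5.38 = -7.37 V.
But -7.37 V < V_ov = 1.36 V, so the device is actually in triode.
In triode I_D = k_n[V_ov V_DS − ½ V_DS²] and I_D = (V_DD − V_DS)/R_D. Equating: 6.8 V_DS² − 19.5 V_DS + 5.21 = 0, giving V_DS = 0.298 V (the root below V_ov).
I_D = (5.21 − 0.298) / 5.38 = 0.913 mA.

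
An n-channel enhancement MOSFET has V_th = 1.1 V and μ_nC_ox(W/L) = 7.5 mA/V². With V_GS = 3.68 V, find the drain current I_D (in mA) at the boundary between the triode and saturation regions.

At the boundary V_DS = V_ov = V_GS − V_th = 3.68 − 1.1 = 2.58 V.
I_D = ½ k_n V_ov² = 0.5 × 7.5 × 2.58² = 25 mA.

I_D = 25.0 mA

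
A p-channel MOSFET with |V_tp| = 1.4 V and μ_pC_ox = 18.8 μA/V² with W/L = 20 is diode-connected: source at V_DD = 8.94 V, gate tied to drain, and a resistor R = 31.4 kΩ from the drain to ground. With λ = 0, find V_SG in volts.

With gate tied to drain, V_SG = V_SD ≥ V_SG − |V_tp|, so the device is in saturation.
k_p = μ_pC_ox · (W/L) = 0.376 mA/V².
KCL at the drain: ½ k_p (V_SG − |V_tp|)² = (V_DD − V_SG)/R.
Let x = V_SG − 1.4. Then 5.9 x² + x − 7.54 = 0, giving x = 1.05 V (positive root), so V_SG = 2.45 V.
I_D = (V_DD − V_SG)/R = (8.94 − 2.45) / 31.4 = 0.207 mA.

V_SG = 2.45 V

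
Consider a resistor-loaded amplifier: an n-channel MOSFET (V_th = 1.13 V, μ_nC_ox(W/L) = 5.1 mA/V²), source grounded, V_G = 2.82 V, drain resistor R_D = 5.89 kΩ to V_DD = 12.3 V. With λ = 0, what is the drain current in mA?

I_D = 2.04 mA

V_GS = V_G = 2.82 V, so V_ov = 2.82 − 1.13 = 1.69 V.
Assume saturation: I_D = ½ k_n V_ov² = 0.5 × 5.1 × 1.69² = 7.28 mA, giving V_DS = V_DD − I_D R_D = 12.3 − 7.28 × 5.89 = -30.6 V.
But -30.6 V < V_ov = 1.69 V, so the device is actually in triode.
In triode I_D = k_n[V_ov V_DS − ½ V_DS²] and I_D = (V_DD − V_DS)/R_D. Equating: 15 V_DS² − 51.77 V_DS + 12.3 = 0, giving V_DS = 0.257 V (the root below V_ov).
I_D = (12.3 − 0.257) / 5.89 = 2.04 mA.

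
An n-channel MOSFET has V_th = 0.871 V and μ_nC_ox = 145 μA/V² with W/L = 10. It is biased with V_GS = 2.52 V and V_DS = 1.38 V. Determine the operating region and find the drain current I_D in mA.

k_n = μ_nC_ox · (W/L) = 1.45 mA/V².
V_ov = V_GS − V_th = 2.52 − 0.871 = 1.65 V.
Since V_DS = 1.38 V < V_ov = 1.65 V, the device is in the triode region.
I_D = k_n [V_ov · V_DS − ½ V_DS²] = 1.45 × [1.65 × 1.38 − 0.5 × 1.38²] = 1.92 mA.

Triode; I_D = 1.92 mA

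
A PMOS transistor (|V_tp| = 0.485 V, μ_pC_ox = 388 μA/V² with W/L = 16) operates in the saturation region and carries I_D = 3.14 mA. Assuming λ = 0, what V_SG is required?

V_SG = 1.49 V

k_p = μ_pC_ox · (W/L) = 6.208 mA/V².
In saturation I_D = ½ k_p (V_SG − |V_tp|)², so V_SG − |V_tp| = √(2 I_D / k_p) = √(2 × 3.14 / 6.208) = 1.01 V.
V_SG = 0.485 + 1.01 = 1.49 V.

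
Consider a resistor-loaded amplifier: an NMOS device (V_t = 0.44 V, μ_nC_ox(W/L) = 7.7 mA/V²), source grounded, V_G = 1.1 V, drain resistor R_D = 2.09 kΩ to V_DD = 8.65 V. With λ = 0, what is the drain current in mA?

I_D = 1.68 mA

V_GS = V_G = 1.1 V, so V_ov = 1.1 − 0.44 = 0.66 V.
Assume saturation: I_D = ½ k_n V_ov² = 0.5 × 7.7 × 0.66² = 1.68 mA, giving V_DS = V_DD − I_D R_D = 8.65 − 1.68 × 2.09 = 5.14 V.
V_DS = 5.14 V ≥ V_ov = 0.66 V, confirming saturation.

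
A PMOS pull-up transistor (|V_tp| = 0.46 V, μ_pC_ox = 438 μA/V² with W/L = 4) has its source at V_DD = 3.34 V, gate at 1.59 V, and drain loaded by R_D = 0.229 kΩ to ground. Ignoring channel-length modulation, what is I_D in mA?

I_D = 1.46 mA

V_SG = V_DD − V_G = 3.34 − 1.59 = 1.75 V, so V_ov = 1.75 − 0.46 = 1.29 V.
k_p = μ_pC_ox · (W/L) = 1.752 mA/V².
Assume saturation: I_D = ½ k_p V_ov² = 0.5 × 1.752 × 1.29² = 1.46 mA, giving V_SD = V_DD − I_D R_D = 3.34 − 1.46 × 0.229 = 3.01 V.
V_SD = 3.01 V ≥ V_ov = 1.29 V, confirming saturation.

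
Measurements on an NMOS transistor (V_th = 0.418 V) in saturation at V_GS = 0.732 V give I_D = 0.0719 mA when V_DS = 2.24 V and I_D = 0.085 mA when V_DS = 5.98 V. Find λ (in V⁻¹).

λ = 0.0547 V⁻¹

With V_GS fixed, I_D ∝ (1 + λ V_DS) in saturation, so I_D2/I_D1 = (1 + λ V_DS2)/(1 + λ V_DS1).
0.085/0.0719 = 1.182 = (1 + 5.98 λ)/(1 + 2.24 λ).
Solving: λ (I_D1 V_DS2 − I_D2 V_DS1) = I_D2 − I_D1, so λ = (0.085 − 0.0719) / (0.0719 × 5.98 − 0.085 × 2.24) = 0.0131 / 0.24 = 0.0547 V⁻¹.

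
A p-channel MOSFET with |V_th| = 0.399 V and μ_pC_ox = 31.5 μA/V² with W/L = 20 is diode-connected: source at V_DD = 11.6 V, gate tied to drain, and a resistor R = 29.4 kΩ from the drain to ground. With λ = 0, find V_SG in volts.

V_SG = 1.45 V

With gate tied to drain, V_SG = V_SD ≥ V_SG − |V_th|, so the device is in saturation.
k_p = μ_pC_ox · (W/L) = 0.63 mA/V².
KCL at the drain: ½ k_p (V_SG − |V_th|)² = (V_DD − V_SG)/R.
Let x = V_SG − 0.399. Then 9.26 x² + x − 11.2 = 0, giving x = 1.05 V (positive root), so V_SG = 1.45 V.
I_D = (V_DD − V_SG)/R = (11.6 − 1.45) / 29.4 = 0.345 mA.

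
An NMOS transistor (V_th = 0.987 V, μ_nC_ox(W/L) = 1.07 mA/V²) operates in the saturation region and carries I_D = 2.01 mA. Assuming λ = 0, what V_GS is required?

In saturation I_D = ½ k_n (V_GS − V_th)², so V_GS − V_th = √(2 I_D / k_n) = √(2 × 2.01 / 1.07) = 1.94 V.
V_GS = 0.987 + 1.94 = 2.93 V.

V_GS = 2.93 V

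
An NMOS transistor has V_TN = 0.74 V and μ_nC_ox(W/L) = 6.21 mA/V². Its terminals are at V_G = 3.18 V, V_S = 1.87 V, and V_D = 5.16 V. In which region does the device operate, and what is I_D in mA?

V_GS = V_G − V_S = 3.18 − 1.87 = 1.31 V; V_DS = V_D − V_S = 5.16 − 1.87 = 3.29 V.
V_ov = V_GS − V_TN = 1.31 − 0.74 = 0.57 V.
Since V_DS = 3.29 V ≥ V_ov = 0.57 V, the device is in saturation.
I_D = ½ k_n V_ov² = 0.5 × 6.21 × 0.57² = 1.01 mA.

Saturation; I_D = 1.01 mA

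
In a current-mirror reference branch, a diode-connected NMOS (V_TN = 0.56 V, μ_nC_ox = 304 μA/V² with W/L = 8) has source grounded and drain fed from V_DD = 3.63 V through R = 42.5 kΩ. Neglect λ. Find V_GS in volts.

V_GS = 0.794 V

With gate tied to drain, V_GS = V_DS ≥ V_GS − V_TN, so the device is in saturation.
k_n = μ_nC_ox · (W/L) = 2.432 mA/V².
KCL at the drain: ½ k_n (V_GS − V_TN)² = (V_DD − V_GS)/R.
Let x = V_GS − 0.56. Then 51.7 x² + x − 3.07 = 0, giving x = 0.234 V (positive root), so V_GS = 0.794 V.
I_D = (V_DD − V_GS)/R = (3.63 − 0.794) / 42.5 = 0.0667 mA.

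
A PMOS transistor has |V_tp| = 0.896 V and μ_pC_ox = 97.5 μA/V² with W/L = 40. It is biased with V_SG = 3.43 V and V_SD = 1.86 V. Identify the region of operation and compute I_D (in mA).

Triode; I_D = 11.6 mA

k_p = μ_pC_ox · (W/L) = 3.9 mA/V².
V_ov = V_SG − |V_tp| = 3.43 − 0.896 = 2.53 V.
Since V_SD = 1.86 V < V_ov = 2.53 V, the device is in the triode region.
I_D = k_p [V_ov · V_SD − ½ V_SD²] = 3.9 × [2.53 × 1.86 − 0.5 × 1.86²] = 11.6 mA.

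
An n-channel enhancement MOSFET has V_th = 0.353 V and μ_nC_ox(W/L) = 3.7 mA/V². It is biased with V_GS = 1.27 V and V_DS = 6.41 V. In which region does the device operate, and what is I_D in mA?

Saturation; I_D = 1.56 mA

V_ov = V_GS − V_th = 1.27 − 0.353 = 0.917 V.
Since V_DS = 6.41 V ≥ V_ov = 0.917 V, the device is in saturation.
I_D = ½ k_n V_ov² = 0.5 × 3.7 × 0.917² = 1.56 mA.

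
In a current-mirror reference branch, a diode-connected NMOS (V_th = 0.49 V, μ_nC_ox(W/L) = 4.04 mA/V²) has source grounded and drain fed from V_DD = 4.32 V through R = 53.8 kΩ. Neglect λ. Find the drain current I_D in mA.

I_D = 0.0678 mA

With gate tied to drain, V_GS = V_DS ≥ V_GS − V_th, so the device is in saturation.
KCL at the drain: ½ k_n (V_GS − V_th)² = (V_DD − V_GS)/R.
Let x = V_GS − 0.49. Then 109 x² + x − 3.83 = 0, giving x = 0.183 V (positive root), so V_GS = 0.673 V.
I_D = (V_DD − V_GS)/R = (4.32 − 0.673) / 53.8 = 0.0678 mA.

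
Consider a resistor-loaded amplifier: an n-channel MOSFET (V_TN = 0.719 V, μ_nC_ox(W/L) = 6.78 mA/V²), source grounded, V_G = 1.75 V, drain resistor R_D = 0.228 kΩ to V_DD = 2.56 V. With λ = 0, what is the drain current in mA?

I_D = 3.60 mA

V_GS = V_G = 1.75 V, so V_ov = 1.75 − 0.719 = 1.03 V.
Assume saturation: I_D = ½ k_n V_ov² = 0.5 × 6.78 × 1.03² = 3.6 mA, giving V_DS = V_DD − I_D R_D = 2.56 − 3.6 × 0.228 = 1.74 V.
V_DS = 1.74 V ≥ V_ov = 1.03 V, confirming saturation.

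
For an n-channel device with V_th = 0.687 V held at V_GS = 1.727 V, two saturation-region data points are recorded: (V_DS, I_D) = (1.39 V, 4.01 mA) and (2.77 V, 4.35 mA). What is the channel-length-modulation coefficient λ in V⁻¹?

With V_GS fixed, I_D ∝ (1 + λ V_DS) in saturation, so I_D2/I_D1 = (1 + λ V_DS2)/(1 + λ V_DS1).
4.35/4.01 = 1.085 = (1 + 2.77 λ)/(1 + 1.39 λ).
Solving: λ (I_D1 V_DS2 − I_D2 V_DS1) = I_D2 − I_D1, so λ = (4.35 − 4.01) / (4.01 × 2.77 − 4.35 × 1.39) = 0.34 / 5.06 = 0.0672 V⁻¹.

λ = 0.0672 V⁻¹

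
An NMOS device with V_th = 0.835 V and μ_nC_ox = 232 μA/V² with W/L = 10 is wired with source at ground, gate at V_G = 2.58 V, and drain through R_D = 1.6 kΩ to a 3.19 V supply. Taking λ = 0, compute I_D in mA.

I_D = 1.69 mA

V_GS = V_G = 2.58 V, so V_ov = 2.58 − 0.835 = 1.75 V.
k_n = μ_nC_ox · (W/L) = 2.32 mA/V².
Assume saturation: I_D = ½ k_n V_ov² = 0.5 × 2.32 × 1.75² = 3.53 mA, giving V_DS = V_DD − I_D R_D = 3.19 − 3.53 × 1.6 = -2.46 V.
But -2.46 V < V_ov = 1.75 V, so the device is actually in triode.
In triode I_D = k_n[V_ov V_DS − ½ V_DS²] and I_D = (V_DD − V_DS)/R_D. Equating: 1.86 V_DS² − 7.477 V_DS + 3.19 = 0, giving V_DS = 0.485 V (the root below V_ov).
I_D = (3.19 − 0.485) / 1.6 = 1.69 mA.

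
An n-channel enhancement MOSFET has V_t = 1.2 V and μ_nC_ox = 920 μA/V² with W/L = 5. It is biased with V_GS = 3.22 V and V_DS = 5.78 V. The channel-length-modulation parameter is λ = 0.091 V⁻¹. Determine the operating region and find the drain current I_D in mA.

Saturation; I_D = 14.3 mA

k_n = μ_nC_ox · (W/L) = 4.6 mA/V².
V_ov = V_GS − V_t = 3.22 − 1.2 = 2.02 V.
Since V_DS = 5.78 V ≥ V_ov = 2.02 V, the device is in saturation.
I_D = ½ k_n V_ov² (1 + λ V_DS) = 0.5 × 4.6 × 2.02² × (1 + 0.091 × 5.78) = 14.3 mA.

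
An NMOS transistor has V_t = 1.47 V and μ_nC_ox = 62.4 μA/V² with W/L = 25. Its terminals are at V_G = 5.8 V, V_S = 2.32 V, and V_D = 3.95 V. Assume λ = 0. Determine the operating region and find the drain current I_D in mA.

V_GS = V_G − V_S = 5.8 − 2.32 = 3.48 V; V_DS = V_D − V_S = 3.95 − 2.32 = 1.63 V.
k_n = μ_nC_ox · (W/L) = 1.56 mA/V².
V_ov = V_GS − V_t = 3.48 − 1.47 = 2.01 V.
Since V_DS = 1.63 V < V_ov = 2.01 V, the device is in the triode region.
I_D = k_n [V_ov · V_DS − ½ V_DS²] = 1.56 × [2.01 × 1.63 − 0.5 × 1.63²] = 3.04 mA.

Triode; I_D = 3.04 mA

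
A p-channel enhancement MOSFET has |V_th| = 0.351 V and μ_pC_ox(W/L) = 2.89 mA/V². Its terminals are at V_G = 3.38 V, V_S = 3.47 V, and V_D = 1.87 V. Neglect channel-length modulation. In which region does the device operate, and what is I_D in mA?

V_SG = V_S − V_G = 3.47 − 3.38 = 0.09 V; V_SD = V_S − V_D = 3.47 − 1.87 = 1.6 V.
V_SG = 0.09 V < |V_th| = 0.351 V, so the transistor is in cutoff.

Cutoff; I_D = 0 mA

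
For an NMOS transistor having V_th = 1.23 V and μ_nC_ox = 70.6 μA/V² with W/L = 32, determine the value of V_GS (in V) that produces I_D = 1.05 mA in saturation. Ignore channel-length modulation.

k_n = μ_nC_ox · (W/L) = 2.259 mA/V².
In saturation I_D = ½ k_n (V_GS − V_th)², so V_GS − V_th = √(2 I_D / k_n) = √(2 × 1.05 / 2.259) = 0.964 V.
V_GS = 1.23 + 0.964 = 2.19 V.

V_GS = 2.19 V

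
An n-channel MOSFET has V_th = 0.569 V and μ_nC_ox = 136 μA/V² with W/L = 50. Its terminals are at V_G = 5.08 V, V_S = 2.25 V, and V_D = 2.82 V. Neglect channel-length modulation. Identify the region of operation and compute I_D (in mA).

Triode; I_D = 7.66 mA

V_GS = V_G − V_S = 5.08 − 2.25 = 2.83 V; V_DS = V_D − V_S = 2.82 − 2.25 = 0.57 V.
k_n = μ_nC_ox · (W/L) = 6.8 mA/V².
V_ov = V_GS − V_th = 2.83 − 0.569 = 2.26 V.
Since V_DS = 0.57 V < V_ov = 2.26 V, the device is in the triode region.
I_D = k_n [V_ov · V_DS − ½ V_DS²] = 6.8 × [2.26 × 0.57 − 0.5 × 0.57²] = 7.66 mA.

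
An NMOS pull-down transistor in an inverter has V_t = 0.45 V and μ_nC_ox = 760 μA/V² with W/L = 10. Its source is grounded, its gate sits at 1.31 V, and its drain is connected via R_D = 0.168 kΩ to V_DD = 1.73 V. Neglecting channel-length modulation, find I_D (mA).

V_GS = V_G = 1.31 V, so V_ov = 1.31 − 0.45 = 0.86 V.
k_n = μ_nC_ox · (W/L) = 7.6 mA/V².
Assume saturation: I_D = ½ k_n V_ov² = 0.5 × 7.6 × 0.86² = 2.81 mA, giving V_DS = V_DD − I_D R_D = 1.73 − 2.81 × 0.168 = 1.26 V.
V_DS = 1.26 V ≥ V_ov = 0.86 V, confirming saturation.

I_D = 2.81 mA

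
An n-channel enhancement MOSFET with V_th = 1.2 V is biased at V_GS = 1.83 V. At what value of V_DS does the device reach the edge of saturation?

The boundary between triode and saturation is V_DS = V_GS − V_th = V_ov.
V_ov = 1.83 − 1.2 = 0.63 V.

V_DS,sat = 0.630 V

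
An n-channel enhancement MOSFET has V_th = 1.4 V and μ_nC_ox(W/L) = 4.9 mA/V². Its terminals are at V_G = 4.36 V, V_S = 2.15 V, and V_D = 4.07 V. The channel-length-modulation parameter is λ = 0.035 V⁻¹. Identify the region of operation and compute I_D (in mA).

V_GS = V_G − V_S = 4.36 − 2.15 = 2.21 V; V_DS = V_D − V_S = 4.07 − 2.15 = 1.92 V.
V_ov = V_GS − V_th = 2.21 − 1.4 = 0.81 V.
Since V_DS = 1.92 V ≥ V_ov = 0.81 V, the device is in saturation.
I_D = ½ k_n V_ov² (1 + λ V_DS) = 0.5 × 4.9 × 0.81² × (1 + 0.035 × 1.92) = 1.72 mA.

Saturation; I_D = 1.72 mA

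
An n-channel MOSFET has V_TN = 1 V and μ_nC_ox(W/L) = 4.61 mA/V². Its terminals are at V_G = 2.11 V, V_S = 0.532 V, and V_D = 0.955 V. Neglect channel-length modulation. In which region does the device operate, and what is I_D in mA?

Triode; I_D = 0.715 mA

V_GS = V_G − V_S = 2.11 − 0.532 = 1.58 V; V_DS = V_D − V_S = 0.955 − 0.532 = 0.423 V.
V_ov = V_GS − V_TN = 1.58 − 1 = 0.578 V.
Since V_DS = 0.423 V < V_ov = 0.578 V, the device is in the triode region.
I_D = k_n [V_ov · V_DS − ½ V_DS²] = 4.61 × [0.578 × 0.423 − 0.5 × 0.423²] = 0.715 mA.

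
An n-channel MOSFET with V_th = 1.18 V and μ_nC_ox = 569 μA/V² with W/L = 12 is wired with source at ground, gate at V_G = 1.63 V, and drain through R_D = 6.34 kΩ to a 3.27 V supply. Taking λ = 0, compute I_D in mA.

V_GS = V_G = 1.63 V, so V_ov = 1.63 − 1.18 = 0.45 V.
k_n = μ_nC_ox · (W/L) = 6.828 mA/V².
Assume saturation: I_D = ½ k_n V_ov² = 0.5 × 6.828 × 0.45² = 0.691 mA, giving V_DS = V_DD − I_D R_D = 3.27 − 0.691 × 6.34 = -1.11 V.
But -1.11 V < V_ov = 0.45 V, so the device is actually in triode.
In triode I_D = k_n[V_ov V_DS − ½ V_DS²] and I_D = (V_DD − V_DS)/R_D. Equating: 21.6 V_DS² − 20.48 V_DS + 3.27 = 0, giving V_DS = 0.203 V (the root below V_ov).
I_D = (3.27 − 0.203) / 6.34 = 0.484 mA.

I_D = 0.484 mA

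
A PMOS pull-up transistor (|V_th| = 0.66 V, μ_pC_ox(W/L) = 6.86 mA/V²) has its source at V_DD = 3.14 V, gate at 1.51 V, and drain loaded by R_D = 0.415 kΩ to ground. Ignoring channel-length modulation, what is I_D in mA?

V_SG = V_DD − V_G = 3.14 − 1.51 = 1.63 V, so V_ov = 1.63 − 0.66 = 0.97 V.
Assume saturation: I_D = ½ k_p V_ov² = 0.5 × 6.86 × 0.97² = 3.23 mA, giving V_SD = V_DD − I_D R_D = 3.14 − 3.23 × 0.415 = 1.8 V.
V_SD = 1.8 V ≥ V_ov = 0.97 V, confirming saturation.

I_D = 3.23 mA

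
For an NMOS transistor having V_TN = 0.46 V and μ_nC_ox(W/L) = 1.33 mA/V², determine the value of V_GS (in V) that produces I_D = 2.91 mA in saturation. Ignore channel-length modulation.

V_GS = 2.55 V

In saturation I_D = ½ k_n (V_GS − V_TN)², so V_GS − V_TN = √(2 I_D / k_n) = √(2 × 2.91 / 1.33) = 2.09 V.
V_GS = 0.46 + 2.09 = 2.55 V.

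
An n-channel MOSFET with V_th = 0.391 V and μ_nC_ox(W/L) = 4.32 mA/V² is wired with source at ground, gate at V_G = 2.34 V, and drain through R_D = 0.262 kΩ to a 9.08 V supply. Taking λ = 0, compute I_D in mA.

V_GS = V_G = 2.34 V, so V_ov = 2.34 − 0.391 = 1.95 V.
Assume saturation: I_D = ½ k_n V_ov² = 0.5 × 4.32 × 1.95² = 8.2 mA, giving V_DS = V_DD − I_D R_D = 9.08 − 8.2 × 0.262 = 6.93 V.
V_DS = 6.93 V ≥ V_ov = 1.95 V, confirming saturation.

I_D = 8.20 mA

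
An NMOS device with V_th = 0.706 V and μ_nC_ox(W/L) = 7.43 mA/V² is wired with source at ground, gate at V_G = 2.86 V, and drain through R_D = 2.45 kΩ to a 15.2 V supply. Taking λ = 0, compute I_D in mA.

V_GS = V_G = 2.86 V, so V_ov = 2.86 − 0.706 = 2.15 V.
Assume saturation: I_D = ½ k_n V_ov² = 0.5 × 7.43 × 2.15² = 17.2 mA, giving V_DS = V_DD − I_D R_D = 15.2 − 17.2 × 2.45 = -27 V.
But -27 V < V_ov = 2.15 V, so the device is actually in triode.
In triode I_D = k_n[V_ov V_DS − ½ V_DS²] and I_D = (V_DD − V_DS)/R_D. Equating: 9.1 V_DS² − 40.21 V_DS + 15.2 = 0, giving V_DS = 0.417 V (the root below V_ov).
I_D = (15.2 − 0.417) / 2.45 = 6.03 mA.

I_D = 6.03 mA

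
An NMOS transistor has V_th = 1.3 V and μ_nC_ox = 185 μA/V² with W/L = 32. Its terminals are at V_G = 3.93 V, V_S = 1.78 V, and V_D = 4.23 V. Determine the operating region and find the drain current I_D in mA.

Saturation; I_D = 2.14 mA

V_GS = V_G − V_S = 3.93 − 1.78 = 2.15 V; V_DS = V_D − V_S = 4.23 − 1.78 = 2.45 V.
k_n = μ_nC_ox · (W/L) = 5.92 mA/V².
V_ov = V_GS − V_th = 2.15 − 1.3 = 0.85 V.
Since V_DS = 2.45 V ≥ V_ov = 0.85 V, the device is in saturation.
I_D = ½ k_n V_ov² = 0.5 × 5.92 × 0.85² = 2.14 mA.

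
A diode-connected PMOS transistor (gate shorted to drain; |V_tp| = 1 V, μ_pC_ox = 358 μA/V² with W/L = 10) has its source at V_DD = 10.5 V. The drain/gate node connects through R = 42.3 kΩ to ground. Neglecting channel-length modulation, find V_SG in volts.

With gate tied to drain, V_SG = V_SD ≥ V_SG − |V_tp|, so the device is in saturation.
k_p = μ_pC_ox · (W/L) = 3.58 mA/V².
KCL at the drain: ½ k_p (V_SG − |V_tp|)² = (V_DD − V_SG)/R.
Let x = V_SG − 1. Then 75.7 x² + x − 9.5 = 0, giving x = 0.348 V (positive root), so V_SG = 1.35 V.
I_D = (V_DD − V_SG)/R = (10.5 − 1.35) / 42.3 = 0.216 mA.

V_SG = 1.35 V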